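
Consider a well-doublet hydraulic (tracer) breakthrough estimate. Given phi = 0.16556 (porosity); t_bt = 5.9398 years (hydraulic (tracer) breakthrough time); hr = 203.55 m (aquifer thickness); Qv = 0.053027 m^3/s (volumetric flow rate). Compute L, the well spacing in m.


L = sqrt(t_bt*365.25*86400*3*Qv / (pi*hr*phi))
L = sqrt(5.9398*365.25*86400*3*0.053027 / (pi*203.55*0.16556))
L = 530.71 m


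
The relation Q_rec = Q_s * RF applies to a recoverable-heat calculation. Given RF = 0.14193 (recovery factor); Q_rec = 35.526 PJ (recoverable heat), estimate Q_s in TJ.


Q_s = Q_rec / RF
Q_s = 35.526 / 0.14193
Q_s = 250.3065 PJ
Convert: 250.3065 PJ * 1000.0 = 2.5031e+05 TJ
Q_s = 2.5031e+05 TJ


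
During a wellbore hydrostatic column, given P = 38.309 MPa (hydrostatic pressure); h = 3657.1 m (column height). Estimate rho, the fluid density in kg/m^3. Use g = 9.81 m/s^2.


rho = P * 1e6 / (g * h)
rho = 38.309 * 1e6 / (9.81 * 3657.1)
rho = 1067.8 kg/m^3


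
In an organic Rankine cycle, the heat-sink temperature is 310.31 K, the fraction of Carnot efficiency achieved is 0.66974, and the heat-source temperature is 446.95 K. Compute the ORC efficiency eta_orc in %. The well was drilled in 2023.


eta_orc = (1 - Tc/Th) * f * 100
eta_orc = (1 - 310.31/446.95) * 0.66974 * 100
eta_orc = 20.475 %


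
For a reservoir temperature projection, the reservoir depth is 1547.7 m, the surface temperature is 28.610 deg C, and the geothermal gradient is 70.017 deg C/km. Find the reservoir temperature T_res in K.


T_res = T_surf + grad * d / 1000
T_res = 28.610 + 70.017 * 1547.7 / 1000
T_res = 136.9753 deg C
Convert to K: 136.9753 + 273.15 = 410.13 K
T_res = 410.13 K


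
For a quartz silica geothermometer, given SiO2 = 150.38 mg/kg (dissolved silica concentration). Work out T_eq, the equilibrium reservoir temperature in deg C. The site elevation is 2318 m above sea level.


T_eq = 1309 / (5.19 - log10(SiO2)) - 273.15
T_eq = 1309 / (5.19 - log10(150.38)) - 273.15
T_eq = 161.33 deg C


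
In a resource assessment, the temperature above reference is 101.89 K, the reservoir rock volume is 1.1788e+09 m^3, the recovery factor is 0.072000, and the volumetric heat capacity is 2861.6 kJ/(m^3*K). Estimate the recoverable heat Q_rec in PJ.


Step 1: Q_s = Vr*rhoc*dT/1e12 = 1.1788e+09*2861.6*101.89/1e12 = 343.7009 PJ
Step 2: Q_rec = Q_s * RF = 343.7009 * 0.072 = 24.746 PJ
Q_rec = 24.746 PJ


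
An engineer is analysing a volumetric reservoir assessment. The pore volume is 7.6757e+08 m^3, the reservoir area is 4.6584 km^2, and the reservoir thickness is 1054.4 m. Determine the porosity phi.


phi = Vp / (A * 1e6 * hr)
phi = 7.6757e+08 / (4.6584 * 1e6 * 1054.4)
phi = 0.15627


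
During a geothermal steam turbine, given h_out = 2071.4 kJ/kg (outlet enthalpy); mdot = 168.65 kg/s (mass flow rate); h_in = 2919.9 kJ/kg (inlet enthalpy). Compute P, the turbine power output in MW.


P = mdot * (h_in - h_out) / 1000
P = 168.65 * (2919.9 - 2071.4) / 1000
P = 143.10 MW


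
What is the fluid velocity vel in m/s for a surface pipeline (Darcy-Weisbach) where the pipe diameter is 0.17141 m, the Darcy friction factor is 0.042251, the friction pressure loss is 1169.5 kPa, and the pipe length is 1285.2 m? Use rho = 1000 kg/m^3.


vel = sqrt(dP*1000*2*D / (f*L*rho))
vel = sqrt(1169.5*1000*2*0.17141 / (0.042251*1285.2*1000))
vel = 2.7172 m/s


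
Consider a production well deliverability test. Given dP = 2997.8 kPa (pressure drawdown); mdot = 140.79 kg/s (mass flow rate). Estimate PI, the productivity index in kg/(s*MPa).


PI = mdot * 1000 / dP
PI = 140.79 * 1000 / 2997.8
PI = 46.964 kg/(s*MPa)


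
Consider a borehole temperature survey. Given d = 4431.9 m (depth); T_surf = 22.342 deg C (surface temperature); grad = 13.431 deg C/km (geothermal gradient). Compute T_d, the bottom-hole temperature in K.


T_d = T_surf + grad * d / 1000
T_d = 22.342 + 13.431 * 4431.9 / 1000
T_d = 81.86685 deg C
Convert to K: 81.86685 + 273.15 = 355.02 K
T_d = 355.02 K


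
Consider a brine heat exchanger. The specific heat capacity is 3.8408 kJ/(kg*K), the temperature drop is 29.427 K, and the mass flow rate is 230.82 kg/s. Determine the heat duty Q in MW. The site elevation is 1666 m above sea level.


Q = mdot * cp * dT / 1000
Q = 230.82 * 3.8408 * 29.427 / 1000
Q = 26.088 MW


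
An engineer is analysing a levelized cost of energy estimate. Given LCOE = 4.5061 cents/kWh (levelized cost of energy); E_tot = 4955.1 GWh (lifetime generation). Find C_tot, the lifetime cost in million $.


C_tot = LCOE / 100 * E_tot
C_tot = 4.5061 / 100 * 4955.1
C_tot = 223.28 million $


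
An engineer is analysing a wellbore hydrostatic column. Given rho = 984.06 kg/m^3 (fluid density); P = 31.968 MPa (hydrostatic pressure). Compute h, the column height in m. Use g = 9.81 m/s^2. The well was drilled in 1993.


h = P * 1e6 / (g * rho)
h = 31.968 * 1e6 / (9.81 * 984.06)
h = 3311.5 m


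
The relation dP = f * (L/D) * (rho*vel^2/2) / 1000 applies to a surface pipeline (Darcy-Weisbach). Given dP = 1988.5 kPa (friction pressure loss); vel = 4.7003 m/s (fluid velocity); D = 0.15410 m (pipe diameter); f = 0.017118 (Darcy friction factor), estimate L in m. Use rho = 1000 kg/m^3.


L = dP*1000*D / (f*rho*vel^2/2)
L = 1988.5*1000*0.15410 / (0.017118*1000*4.7003^2/2)
L = 1620.5 m


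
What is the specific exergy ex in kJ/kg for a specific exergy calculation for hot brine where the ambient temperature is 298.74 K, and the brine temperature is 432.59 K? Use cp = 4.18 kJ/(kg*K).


ex = cp * ((T_b - T_0) - T_0 * ln(T_b/T_0))
ex = 4.18 * ((432.59 - 298.74) - 298.74 * ln(432.59/298.74))
ex = 97.191 kJ/kg


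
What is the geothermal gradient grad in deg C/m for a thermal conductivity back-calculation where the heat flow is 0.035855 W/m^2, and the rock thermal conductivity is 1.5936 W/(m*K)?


grad = q / k * 1000
grad = 0.035855 / 1.5936 * 1000
grad = 22.49937 deg C/km
Convert: 22.49937 deg C/km * 0.001 = 0.022499 deg C/m
grad = 0.022499 deg C/m


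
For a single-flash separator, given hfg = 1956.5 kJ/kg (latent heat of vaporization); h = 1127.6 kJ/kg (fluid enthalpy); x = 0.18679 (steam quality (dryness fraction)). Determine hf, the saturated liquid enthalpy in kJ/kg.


hf = h - x * hfg
hf = 1127.6 - 0.18679 * 1956.5
hf = 762.15 kJ/kg


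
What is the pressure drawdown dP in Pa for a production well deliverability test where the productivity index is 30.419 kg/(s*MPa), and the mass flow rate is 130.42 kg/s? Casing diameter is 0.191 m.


dP = mdot * 1000 / PI
dP = 130.42 * 1000 / 30.419
dP = 4287.452 kPa
Convert: 4287.452 kPa * 1000.0 = 4.2875e+06 Pa
dP = 4.2875e+06 Pa


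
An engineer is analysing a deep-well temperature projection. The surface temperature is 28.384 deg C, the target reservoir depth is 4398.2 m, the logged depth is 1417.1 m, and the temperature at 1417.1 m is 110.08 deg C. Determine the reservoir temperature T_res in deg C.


Step 1: grad = (T_d1 - T_surf)/d1 * 1000 = (110.08 - 28.384)/1417.1 * 1000 = 57.65013 deg C/km
Step 2: T_res = T_surf + grad*d2/1000 = 28.384 + 57.65013*4398.2/1000 = 281.94 deg C
T_res = 281.94 deg C


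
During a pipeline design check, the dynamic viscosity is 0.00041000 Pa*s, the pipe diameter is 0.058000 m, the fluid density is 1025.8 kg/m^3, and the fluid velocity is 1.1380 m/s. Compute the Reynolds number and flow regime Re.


Step 1: Re = rho*vel*D/mu = 1025.8*1.138*0.058/0.00041 = 1.6514e+05
Step 2: Re = 1.6514e+05 > 4000, so flow is turbulent.
Re = 1.6514e+05 (turbulent)


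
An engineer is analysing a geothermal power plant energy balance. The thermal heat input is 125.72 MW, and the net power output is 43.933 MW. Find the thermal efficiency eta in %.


eta = W_net / Q_in * 100
eta = 43.933 / 125.72 * 100
eta = 34.945 %


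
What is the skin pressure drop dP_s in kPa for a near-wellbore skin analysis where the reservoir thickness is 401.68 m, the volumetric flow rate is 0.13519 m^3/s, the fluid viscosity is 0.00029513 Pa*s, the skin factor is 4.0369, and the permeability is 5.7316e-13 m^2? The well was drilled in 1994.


dP_s = S * q * mu / (2*pi*k*hr) / 1000
dP_s = 4.0369 * 0.13519 * 0.00029513 / (2*pi*5.7316e-13*401.68) / 1000
dP_s = 111.34 kPa


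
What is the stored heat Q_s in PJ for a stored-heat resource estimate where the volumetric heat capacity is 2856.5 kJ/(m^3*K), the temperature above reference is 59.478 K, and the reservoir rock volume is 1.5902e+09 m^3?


Q_s = Vr * rhoc * dT / 1e12
Q_s = 1.5902e+09 * 2856.5 * 59.478 / 1e12
Q_s = 270.17 PJ


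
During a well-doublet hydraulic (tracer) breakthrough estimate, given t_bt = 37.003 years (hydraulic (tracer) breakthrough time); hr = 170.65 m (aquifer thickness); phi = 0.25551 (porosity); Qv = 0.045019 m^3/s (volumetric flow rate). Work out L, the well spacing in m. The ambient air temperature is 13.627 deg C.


L = sqrt(t_bt*365.25*86400*3*Qv / (pi*hr*phi))
L = sqrt(37.003*365.25*86400*3*0.045019 / (pi*170.65*0.25551))
L = 1073.0 m


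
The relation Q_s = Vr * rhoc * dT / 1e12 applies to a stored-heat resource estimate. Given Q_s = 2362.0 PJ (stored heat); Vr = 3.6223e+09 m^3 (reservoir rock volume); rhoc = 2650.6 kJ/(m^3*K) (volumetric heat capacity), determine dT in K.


dT = Q_s * 1e12 / (Vr * rhoc)
dT = 2362.0 * 1e12 / (3.6223e+09 * 2650.6)
dT = 246.01 K


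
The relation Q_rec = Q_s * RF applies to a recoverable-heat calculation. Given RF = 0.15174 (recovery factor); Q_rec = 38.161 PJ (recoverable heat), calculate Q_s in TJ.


Q_s = Q_rec / RF
Q_s = 38.161 / 0.15174
Q_s = 251.4894 PJ
Convert: 251.4894 PJ * 1000.0 = 2.5149e+05 TJ
Q_s = 2.5149e+05 TJ


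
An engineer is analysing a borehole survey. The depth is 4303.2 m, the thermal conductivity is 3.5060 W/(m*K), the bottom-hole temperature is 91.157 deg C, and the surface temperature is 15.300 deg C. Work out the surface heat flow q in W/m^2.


Step 1: grad = (T_d - T_surf)/d * 1000 = (91.157 - 15.3)/4303.2 * 1000 = 17.62804 deg C/km
Step 2: q = k * grad / 1000 = 3.506 * 17.62804 / 1000 = 0.061804 W/m^2
q = 0.061804 W/m^2


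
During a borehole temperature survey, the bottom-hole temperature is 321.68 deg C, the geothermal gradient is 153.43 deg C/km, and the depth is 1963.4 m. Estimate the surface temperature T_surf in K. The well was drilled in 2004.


T_surf = T_d - grad * d / 1000
T_surf = 321.68 - 153.43 * 1963.4 / 1000
T_surf = 20.43554 deg C
Convert to K: 20.43554 + 273.15 = 293.59 K
T_surf = 293.59 K


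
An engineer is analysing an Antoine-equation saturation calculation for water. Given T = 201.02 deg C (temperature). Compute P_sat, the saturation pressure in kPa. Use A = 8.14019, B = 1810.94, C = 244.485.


P_sat = 10^(A - B/(C + T)) / 760 * 0.101325
P_sat = 10^(8.14019 - 1810.94/(244.485 + 201.02)) / 760 * 0.101325
P_sat = 1.585543 MPa
Convert: 1.585543 MPa * 1000.0 = 1585.5 kPa
P_sat = 1585.5 kPa


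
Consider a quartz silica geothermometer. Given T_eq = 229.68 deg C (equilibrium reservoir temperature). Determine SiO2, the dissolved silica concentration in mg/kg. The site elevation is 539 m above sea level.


SiO2 = 10^(5.19 - 1309/(T_eq + 273.15))
SiO2 = 10^(5.19 - 1309/(229.68 + 273.15))
SiO2 = 386.13 mg/kg


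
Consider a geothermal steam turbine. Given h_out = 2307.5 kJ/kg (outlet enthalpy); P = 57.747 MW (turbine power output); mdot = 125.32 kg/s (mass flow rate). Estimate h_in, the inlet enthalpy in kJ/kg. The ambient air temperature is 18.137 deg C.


h_in = h_out + P * 1000 / mdot
h_in = 2307.5 + 57.747 * 1000 / 125.32
h_in = 2768.3 kJ/kg


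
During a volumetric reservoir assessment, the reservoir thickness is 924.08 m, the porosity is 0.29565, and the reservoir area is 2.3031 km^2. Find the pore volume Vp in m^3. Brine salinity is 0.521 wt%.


Vp = A * 1e6 * hr * phi
Vp = 2.3031 * 1e6 * 924.08 * 0.29565
Vp = 6.2922e+08 m^3


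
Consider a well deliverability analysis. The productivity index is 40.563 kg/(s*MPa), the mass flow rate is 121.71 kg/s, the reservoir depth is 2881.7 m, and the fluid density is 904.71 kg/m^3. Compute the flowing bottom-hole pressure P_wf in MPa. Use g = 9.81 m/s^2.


Step 1: P_i = rho*g*h/1e6 = 904.71*9.81*2881.7/1e6 = 25.57568 MPa
Step 2: P_wf = P_i - mdot/PI = 25.57568 - 121.71/40.563 = 22.575 MPa
P_wf = 22.575 MPa


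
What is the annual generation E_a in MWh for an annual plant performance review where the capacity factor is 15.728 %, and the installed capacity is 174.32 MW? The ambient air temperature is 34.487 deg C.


E_a = CF / 100 * cap * 8760
E_a = 15.728 / 100 * 174.32 * 8760
E_a = 2.4017e+05 MWh


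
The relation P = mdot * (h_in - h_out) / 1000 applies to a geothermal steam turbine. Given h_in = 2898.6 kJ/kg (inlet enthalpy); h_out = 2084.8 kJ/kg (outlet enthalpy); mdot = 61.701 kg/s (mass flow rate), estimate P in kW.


P = mdot * (h_in - h_out) / 1000
P = 61.701 * (2898.6 - 2084.8) / 1000
P = 50.21227 MW
Convert: 50.21227 MW * 1000.0 = 50212 kW
P = 50212 kW


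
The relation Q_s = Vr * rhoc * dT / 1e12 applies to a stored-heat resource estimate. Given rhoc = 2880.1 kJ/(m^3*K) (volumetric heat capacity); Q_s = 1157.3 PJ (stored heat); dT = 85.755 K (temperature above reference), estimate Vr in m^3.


Vr = Q_s * 1e12 / (rhoc * dT)
Vr = 1157.3 * 1e12 / (2880.1 * 85.755)
Vr = 4.6857e+09 m^3


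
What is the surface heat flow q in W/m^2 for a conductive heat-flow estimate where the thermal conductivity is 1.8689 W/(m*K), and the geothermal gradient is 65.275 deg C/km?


q = k * grad / 1000
q = 1.8689 * 65.275 / 1000
q = 0.12199 W/m^2


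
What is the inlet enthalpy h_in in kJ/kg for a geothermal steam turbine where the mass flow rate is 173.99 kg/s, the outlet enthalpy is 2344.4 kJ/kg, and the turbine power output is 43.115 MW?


h_in = h_out + P * 1000 / mdot
h_in = 2344.4 + 43.115 * 1000 / 173.99
h_in = 2592.2 kJ/kg


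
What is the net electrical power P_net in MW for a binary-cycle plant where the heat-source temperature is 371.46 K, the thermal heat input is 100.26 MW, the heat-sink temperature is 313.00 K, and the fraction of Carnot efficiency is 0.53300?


Step 1: eta = (1 - Tc/Th)*f = (1 - 313.0/371.46)*0.533 = 0.08388300
Step 2: P_net = eta * Q_in = 0.08388300 * 100.26 = 8.4101 MW
P_net = 8.4101 MW


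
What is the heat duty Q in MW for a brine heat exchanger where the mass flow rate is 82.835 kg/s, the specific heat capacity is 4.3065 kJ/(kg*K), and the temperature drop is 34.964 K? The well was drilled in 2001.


Q = mdot * cp * dT / 1000
Q = 82.835 * 4.3065 * 34.964 / 1000
Q = 12.473 MW


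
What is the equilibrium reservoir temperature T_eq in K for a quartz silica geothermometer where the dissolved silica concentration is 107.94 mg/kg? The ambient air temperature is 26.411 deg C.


T_eq = 1309 / (5.19 - log10(SiO2)) - 273.15
T_eq = 1309 / (5.19 - log10(107.94)) - 273.15
T_eq = 141.5081 deg C
Convert to K: 141.5081 + 273.15 = 414.66 K
T_eq = 414.66 K


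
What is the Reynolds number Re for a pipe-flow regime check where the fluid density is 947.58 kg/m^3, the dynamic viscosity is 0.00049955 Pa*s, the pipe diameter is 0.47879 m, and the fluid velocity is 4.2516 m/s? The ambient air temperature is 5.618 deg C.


Re = rho * vel * D / mu
Re = 947.58 * 4.2516 * 0.47879 / 0.00049955
Re = 3.8613e+06


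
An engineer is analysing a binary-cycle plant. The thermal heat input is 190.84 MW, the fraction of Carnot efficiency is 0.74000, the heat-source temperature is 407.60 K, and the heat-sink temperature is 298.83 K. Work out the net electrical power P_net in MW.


Step 1: eta = (1 - Tc/Th)*f = (1 - 298.83/407.6)*0.74 = 0.1974725
Step 2: P_net = eta * Q_in = 0.1974725 * 190.84 = 37.686 MW
P_net = 37.686 MW


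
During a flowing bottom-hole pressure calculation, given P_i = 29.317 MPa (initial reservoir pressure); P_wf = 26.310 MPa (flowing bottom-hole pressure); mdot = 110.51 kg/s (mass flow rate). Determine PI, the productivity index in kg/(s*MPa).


PI = mdot / (P_i - P_wf)
PI = 110.51 / (29.317 - 26.310)
PI = 36.751 kg/(s*MPa)


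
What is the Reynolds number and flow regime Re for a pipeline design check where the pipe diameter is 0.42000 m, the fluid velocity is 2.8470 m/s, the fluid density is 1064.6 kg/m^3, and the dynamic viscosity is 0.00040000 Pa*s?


Step 1: Re = rho*vel*D/mu = 1064.6*2.847*0.42/0.0004 = 3.1825e+06
Step 2: Re = 3.1825e+06 > 4000, so flow is turbulent.
Re = 3.1825e+06 (turbulent)


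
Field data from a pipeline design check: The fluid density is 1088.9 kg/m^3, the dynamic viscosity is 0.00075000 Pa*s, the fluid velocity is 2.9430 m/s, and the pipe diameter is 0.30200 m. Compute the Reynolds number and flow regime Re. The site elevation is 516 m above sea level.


Step 1: Re = rho*vel*D/mu = 1088.9*2.943*0.302/0.00075 = 1.2904e+06
Step 2: Re = 1.2904e+06 > 4000, so flow is turbulent.
Re = 1.2904e+06 (turbulent)


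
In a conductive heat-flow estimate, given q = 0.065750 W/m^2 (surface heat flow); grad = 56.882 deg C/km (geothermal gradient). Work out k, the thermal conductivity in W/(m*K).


k = q * 1000 / grad
k = 0.065750 * 1000 / 56.882
k = 1.1559 W/(m*K)


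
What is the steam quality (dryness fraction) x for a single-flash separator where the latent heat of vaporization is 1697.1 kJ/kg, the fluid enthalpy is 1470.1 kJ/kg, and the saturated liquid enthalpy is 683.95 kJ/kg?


x = (h - hf) / hfg
x = (1470.1 - 683.95) / 1697.1
x = 0.46323


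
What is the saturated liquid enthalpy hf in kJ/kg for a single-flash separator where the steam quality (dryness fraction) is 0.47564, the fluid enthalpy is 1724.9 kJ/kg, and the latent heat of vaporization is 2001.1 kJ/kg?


hf = h - x * hfg
hf = 1724.9 - 0.47564 * 2001.1
hf = 773.10 kJ/kg


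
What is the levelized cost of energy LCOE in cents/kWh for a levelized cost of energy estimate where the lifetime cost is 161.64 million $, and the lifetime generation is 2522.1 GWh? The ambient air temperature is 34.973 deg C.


LCOE = C_tot / E_tot * 100
LCOE = 161.64 / 2522.1 * 100
LCOE = 6.4089 cents/kWh


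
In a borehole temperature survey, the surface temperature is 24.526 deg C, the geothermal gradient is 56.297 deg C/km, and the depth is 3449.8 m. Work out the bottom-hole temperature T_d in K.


T_d = T_surf + grad * d / 1000
T_d = 24.526 + 56.297 * 3449.8 / 1000
T_d = 218.7394 deg C
Convert to K: 218.7394 + 273.15 = 491.89 K
T_d = 491.89 K


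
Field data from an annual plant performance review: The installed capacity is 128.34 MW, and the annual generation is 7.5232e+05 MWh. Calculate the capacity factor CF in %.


CF = E_a / (cap * 8760) * 100
CF = 7.5232e+05 / (128.34 * 8760) * 100
CF = 66.917 %


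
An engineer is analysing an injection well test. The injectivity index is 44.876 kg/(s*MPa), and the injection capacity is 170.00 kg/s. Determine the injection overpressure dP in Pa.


dP = mdot * 1000 / II
dP = 170.00 * 1000 / 44.876
dP = 3788.216 kPa
Convert: 3788.216 kPa * 1000.0 = 3.7882e+06 Pa
dP = 3.7882e+06 Pa


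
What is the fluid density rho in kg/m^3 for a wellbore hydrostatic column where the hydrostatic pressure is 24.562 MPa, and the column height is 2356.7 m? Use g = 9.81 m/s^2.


rho = P * 1e6 / (g * h)
rho = 24.562 * 1e6 / (9.81 * 2356.7)
rho = 1062.4 kg/m^3


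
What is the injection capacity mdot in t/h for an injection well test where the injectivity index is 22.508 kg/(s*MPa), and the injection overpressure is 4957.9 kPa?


mdot = II * dP / 1000
mdot = 22.508 * 4957.9 / 1000
mdot = 111.5924 kg/s
Convert: 111.5924 kg/s * 3.6 = 401.73 t/h
mdot = 401.73 t/h


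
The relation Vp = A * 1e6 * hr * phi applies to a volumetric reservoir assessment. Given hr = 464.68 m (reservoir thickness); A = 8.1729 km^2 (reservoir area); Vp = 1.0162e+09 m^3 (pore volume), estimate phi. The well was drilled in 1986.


phi = Vp / (A * 1e6 * hr)
phi = 1.0162e+09 / (8.1729 * 1e6 * 464.68)
phi = 0.26758


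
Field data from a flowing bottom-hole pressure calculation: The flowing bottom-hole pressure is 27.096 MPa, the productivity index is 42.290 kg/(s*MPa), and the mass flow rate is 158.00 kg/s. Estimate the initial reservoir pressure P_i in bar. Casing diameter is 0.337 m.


P_i = P_wf + mdot / PI
P_i = 27.096 + 158.00 / 42.290
P_i = 30.83211 MPa
Convert: 30.83211 MPa * 10.0 = 308.32 bar
P_i = 308.32 bar


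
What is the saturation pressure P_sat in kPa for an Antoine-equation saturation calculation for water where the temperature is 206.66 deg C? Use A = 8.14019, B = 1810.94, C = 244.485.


P_sat = 10^(A - B/(C + T)) / 760 * 0.101325
P_sat = 10^(8.14019 - 1810.94/(244.485 + 206.66)) / 760 * 0.101325
P_sat = 1.782361 MPa
Convert: 1.782361 MPa * 1000.0 = 1782.4 kPa
P_sat = 1782.4 kPa


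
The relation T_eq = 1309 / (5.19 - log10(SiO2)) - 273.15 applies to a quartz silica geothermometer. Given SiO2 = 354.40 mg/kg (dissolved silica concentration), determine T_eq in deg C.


T_eq = 1309 / (5.19 - log10(SiO2)) - 273.15
T_eq = 1309 / (5.19 - log10(354.40)) - 273.15
T_eq = 222.59 deg C


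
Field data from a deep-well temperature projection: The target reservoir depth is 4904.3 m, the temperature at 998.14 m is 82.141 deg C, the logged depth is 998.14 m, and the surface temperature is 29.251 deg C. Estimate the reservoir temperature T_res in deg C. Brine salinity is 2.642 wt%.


Step 1: grad = (T_d1 - T_surf)/d1 * 1000 = (82.141 - 29.251)/998.14 * 1000 = 52.98856 deg C/km
Step 2: T_res = T_surf + grad*d2/1000 = 29.251 + 52.98856*4904.3/1000 = 289.12 deg C
T_res = 289.12 deg C


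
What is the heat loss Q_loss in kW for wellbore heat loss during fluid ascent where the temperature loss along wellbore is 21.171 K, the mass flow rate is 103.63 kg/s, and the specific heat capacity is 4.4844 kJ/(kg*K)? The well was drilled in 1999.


Q_loss = mdot * cp * dT
Q_loss = 103.63 * 4.4844 * 21.171
Q_loss = 9838.6 kW


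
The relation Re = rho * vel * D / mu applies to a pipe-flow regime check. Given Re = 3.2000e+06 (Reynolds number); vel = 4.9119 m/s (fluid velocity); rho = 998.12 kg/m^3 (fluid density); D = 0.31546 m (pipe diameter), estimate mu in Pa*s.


mu = rho * vel * D / Re
mu = 998.12 * 4.9119 * 0.31546 / 3.2000e+06
mu = 0.00048331 Pa*s


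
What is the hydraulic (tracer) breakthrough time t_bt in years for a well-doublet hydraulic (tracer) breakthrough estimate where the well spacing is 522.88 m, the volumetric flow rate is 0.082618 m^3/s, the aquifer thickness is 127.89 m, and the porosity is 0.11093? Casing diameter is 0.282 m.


t_bt = pi * hr * phi * L^2 / (3 * Qv) / (365.25*86400)
t_bt = pi * 127.89 * 0.11093 * 522.88^2 / (3 * 0.082618) / (365.25*86400)
t_bt = 1.5579 years


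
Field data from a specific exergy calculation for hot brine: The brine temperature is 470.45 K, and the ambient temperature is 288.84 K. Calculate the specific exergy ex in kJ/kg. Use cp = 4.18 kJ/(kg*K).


ex = cp * ((T_b - T_0) - T_0 * ln(T_b/T_0))
ex = 4.18 * ((470.45 - 288.84) - 288.84 * ln(470.45/288.84))
ex = 170.16 kJ/kg


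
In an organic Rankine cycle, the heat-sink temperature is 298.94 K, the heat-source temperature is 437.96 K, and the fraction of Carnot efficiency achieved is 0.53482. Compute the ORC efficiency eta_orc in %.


eta_orc = (1 - Tc/Th) * f * 100
eta_orc = (1 - 298.94/437.96) * 0.53482 * 100
eta_orc = 16.977 %


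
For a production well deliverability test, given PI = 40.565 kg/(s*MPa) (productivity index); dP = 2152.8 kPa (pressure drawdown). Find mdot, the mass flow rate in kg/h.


mdot = PI * dP / 1000
mdot = 40.565 * 2152.8 / 1000
mdot = 87.32833 kg/s
Convert: 87.32833 kg/s * 3600.0 = 3.1438e+05 kg/h
mdot = 3.1438e+05 kg/h


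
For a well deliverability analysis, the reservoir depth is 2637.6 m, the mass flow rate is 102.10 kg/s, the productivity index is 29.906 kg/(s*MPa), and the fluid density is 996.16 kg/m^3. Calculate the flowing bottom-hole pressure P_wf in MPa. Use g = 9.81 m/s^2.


Step 1: P_i = rho*g*h/1e6 = 996.16*9.81*2637.6/1e6 = 25.77550 MPa
Step 2: P_wf = P_i - mdot/PI = 25.77550 - 102.1/29.906 = 22.361 MPa
P_wf = 22.361 MPa


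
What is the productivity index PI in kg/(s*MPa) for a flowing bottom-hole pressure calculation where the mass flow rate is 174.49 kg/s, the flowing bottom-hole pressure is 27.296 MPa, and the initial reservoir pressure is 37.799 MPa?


PI = mdot / (P_i - P_wf)
PI = 174.49 / (37.799 - 27.296)
PI = 16.613 kg/(s*MPa)


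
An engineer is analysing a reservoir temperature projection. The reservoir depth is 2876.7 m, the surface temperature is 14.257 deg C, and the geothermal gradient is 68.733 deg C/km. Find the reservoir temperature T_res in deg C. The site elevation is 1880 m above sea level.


T_res = T_surf + grad * d / 1000
T_res = 14.257 + 68.733 * 2876.7 / 1000
T_res = 211.98 deg C


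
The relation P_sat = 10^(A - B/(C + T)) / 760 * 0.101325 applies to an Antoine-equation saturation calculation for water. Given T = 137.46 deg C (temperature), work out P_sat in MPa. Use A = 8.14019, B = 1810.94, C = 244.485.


P_sat = 10^(A - B/(C + T)) / 760 * 0.101325
P_sat = 10^(8.14019 - 1810.94/(244.485 + 137.46)) / 760 * 0.101325
P_sat = 0.33399 MPa


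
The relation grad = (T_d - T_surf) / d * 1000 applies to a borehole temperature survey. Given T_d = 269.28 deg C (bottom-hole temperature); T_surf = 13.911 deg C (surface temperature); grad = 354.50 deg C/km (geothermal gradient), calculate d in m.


d = (T_d - T_surf) / grad * 1000
d = (269.28 - 13.911) / 354.50 * 1000
d = 720.36 m


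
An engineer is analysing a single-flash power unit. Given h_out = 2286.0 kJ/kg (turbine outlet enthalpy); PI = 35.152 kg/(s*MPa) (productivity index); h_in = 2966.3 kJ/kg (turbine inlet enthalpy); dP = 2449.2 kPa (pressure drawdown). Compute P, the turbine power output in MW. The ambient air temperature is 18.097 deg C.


Step 1: mdot = PI * dP / 1000 = 35.152 * 2449.2 / 1000 = 86.09428 kg/s
Step 2: P = mdot*(h_in - h_out)/1000 = 86.09428*(2966.3 - 2286.0)/1000 = 58.570 MW
P = 58.570 MW


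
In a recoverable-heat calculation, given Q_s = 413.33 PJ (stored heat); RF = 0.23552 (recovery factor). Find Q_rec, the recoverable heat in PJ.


Q_rec = Q_s * RF
Q_rec = 413.33 * 0.23552
Q_rec = 97.347 PJ


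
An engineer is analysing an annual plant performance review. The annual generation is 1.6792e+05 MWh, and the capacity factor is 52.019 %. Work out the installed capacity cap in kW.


cap = E_a / (CF/100 * 8760)
cap = 1.6792e+05 / (52.019/100 * 8760)
cap = 36.84990 MW
Convert: 36.84990 MW * 1000.0 = 36850 kW
cap = 36850 kW


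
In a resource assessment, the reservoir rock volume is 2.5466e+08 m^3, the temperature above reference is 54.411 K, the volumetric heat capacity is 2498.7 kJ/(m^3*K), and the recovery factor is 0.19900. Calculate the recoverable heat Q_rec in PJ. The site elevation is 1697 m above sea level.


Step 1: Q_s = Vr*rhoc*dT/1e12 = 2.5466e+08*2498.7*54.411/1e12 = 34.62275 PJ
Step 2: Q_rec = Q_s * RF = 34.62275 * 0.199 = 6.8899 PJ
Q_rec = 6.8899 PJ


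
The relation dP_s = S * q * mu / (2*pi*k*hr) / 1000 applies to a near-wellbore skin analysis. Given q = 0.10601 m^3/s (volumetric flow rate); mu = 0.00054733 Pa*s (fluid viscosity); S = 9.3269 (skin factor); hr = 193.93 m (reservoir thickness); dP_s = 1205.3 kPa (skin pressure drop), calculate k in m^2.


k = S*q*mu / (2*pi*dP_s*1000*hr)
k = 9.3269*0.10601*0.00054733 / (2*pi*1205.3*1000*193.93)
k = 3.6848e-13 m^2


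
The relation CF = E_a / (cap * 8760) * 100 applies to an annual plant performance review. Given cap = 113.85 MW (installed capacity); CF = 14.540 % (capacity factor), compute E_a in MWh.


E_a = CF / 100 * cap * 8760
E_a = 14.540 / 100 * 113.85 * 8760
E_a = 1.4501e+05 MWh


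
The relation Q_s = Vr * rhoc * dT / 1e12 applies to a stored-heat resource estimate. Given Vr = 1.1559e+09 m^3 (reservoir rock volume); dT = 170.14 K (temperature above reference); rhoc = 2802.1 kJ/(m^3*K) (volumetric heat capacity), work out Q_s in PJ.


Q_s = Vr * rhoc * dT / 1e12
Q_s = 1.1559e+09 * 2802.1 * 170.14 / 1e12
Q_s = 551.07 PJ


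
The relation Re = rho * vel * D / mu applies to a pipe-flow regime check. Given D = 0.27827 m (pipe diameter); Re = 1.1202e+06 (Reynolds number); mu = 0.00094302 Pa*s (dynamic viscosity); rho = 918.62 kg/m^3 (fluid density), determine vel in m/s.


vel = Re * mu / (rho * D)
vel = 1.1202e+06 * 0.00094302 / (918.62 * 0.27827)
vel = 4.1325 m/s


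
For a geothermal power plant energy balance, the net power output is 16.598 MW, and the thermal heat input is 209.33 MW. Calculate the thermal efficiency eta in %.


eta = W_net / Q_in * 100
eta = 16.598 / 209.33 * 100
eta = 7.9291 %


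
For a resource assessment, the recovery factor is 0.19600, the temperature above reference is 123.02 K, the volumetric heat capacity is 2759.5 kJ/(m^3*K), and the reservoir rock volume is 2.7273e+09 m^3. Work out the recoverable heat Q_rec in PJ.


Step 1: Q_s = Vr*rhoc*dT/1e12 = 2.7273e+09*2759.5*123.02/1e12 = 925.8466 PJ
Step 2: Q_rec = Q_s * RF = 925.8466 * 0.196 = 181.47 PJ
Q_rec = 181.47 PJ


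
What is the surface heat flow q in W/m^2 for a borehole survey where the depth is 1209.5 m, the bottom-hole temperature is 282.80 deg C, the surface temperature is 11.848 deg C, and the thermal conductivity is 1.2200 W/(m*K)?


Step 1: grad = (T_d - T_surf)/d * 1000 = (282.8 - 11.848)/1209.5 * 1000 = 224.0198 deg C/km
Step 2: q = k * grad / 1000 = 1.22 * 224.0198 / 1000 = 0.27330 W/m^2
q = 0.27330 W/m^2


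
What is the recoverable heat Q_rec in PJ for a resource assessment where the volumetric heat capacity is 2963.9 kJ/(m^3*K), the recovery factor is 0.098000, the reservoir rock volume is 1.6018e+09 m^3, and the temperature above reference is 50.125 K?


Step 1: Q_s = Vr*rhoc*dT/1e12 = 1.6018e+09*2963.9*50.125/1e12 = 237.9722 PJ
Step 2: Q_rec = Q_s * RF = 237.9722 * 0.098 = 23.321 PJ
Q_rec = 23.321 PJ


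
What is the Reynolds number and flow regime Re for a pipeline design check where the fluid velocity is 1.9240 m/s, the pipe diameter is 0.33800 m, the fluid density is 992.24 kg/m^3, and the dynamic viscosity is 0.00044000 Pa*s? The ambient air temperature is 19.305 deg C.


Step 1: Re = rho*vel*D/mu = 992.24*1.924*0.338/0.00044 = 1.4665e+06
Step 2: Re = 1.4665e+06 > 4000, so flow is turbulent.
Re = 1.4665e+06 (turbulent)


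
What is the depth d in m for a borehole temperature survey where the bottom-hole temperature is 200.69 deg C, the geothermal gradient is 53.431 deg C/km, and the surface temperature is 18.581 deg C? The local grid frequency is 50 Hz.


d = (T_d - T_surf) / grad * 1000
d = (200.69 - 18.581) / 53.431 * 1000
d = 3408.3 m


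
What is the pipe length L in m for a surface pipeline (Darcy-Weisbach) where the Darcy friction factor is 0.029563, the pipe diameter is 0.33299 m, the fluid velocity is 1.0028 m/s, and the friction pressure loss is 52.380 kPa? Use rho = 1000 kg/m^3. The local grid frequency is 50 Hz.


L = dP*1000*D / (f*rho*vel^2/2)
L = 52.380*1000*0.33299 / (0.029563*1000*1.0028^2/2)
L = 1173.4 m


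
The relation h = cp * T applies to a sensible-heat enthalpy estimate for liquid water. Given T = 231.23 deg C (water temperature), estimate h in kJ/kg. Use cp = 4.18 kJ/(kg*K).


h = cp * T
h = 4.18 * 231.23
h = 966.54 kJ/kg


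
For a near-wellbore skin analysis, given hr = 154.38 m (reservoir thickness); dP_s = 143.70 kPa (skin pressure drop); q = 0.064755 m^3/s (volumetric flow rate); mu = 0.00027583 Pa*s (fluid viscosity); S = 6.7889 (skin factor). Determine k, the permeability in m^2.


k = S*q*mu / (2*pi*dP_s*1000*hr)
k = 6.7889*0.064755*0.00027583 / (2*pi*143.70*1000*154.38)
k = 8.6993e-13 m^2


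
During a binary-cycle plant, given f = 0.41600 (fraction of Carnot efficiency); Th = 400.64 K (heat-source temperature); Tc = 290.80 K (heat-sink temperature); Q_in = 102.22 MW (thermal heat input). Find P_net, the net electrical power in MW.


Step 1: eta = (1 - Tc/Th)*f = (1 - 290.8/400.64)*0.416 = 0.1140511
Step 2: P_net = eta * Q_in = 0.1140511 * 102.22 = 11.658 MW
P_net = 11.658 MW


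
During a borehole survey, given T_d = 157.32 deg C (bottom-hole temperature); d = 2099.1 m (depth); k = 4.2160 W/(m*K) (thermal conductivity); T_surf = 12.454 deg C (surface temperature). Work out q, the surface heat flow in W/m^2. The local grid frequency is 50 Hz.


Step 1: grad = (T_d - T_surf)/d * 1000 = (157.32 - 12.454)/2099.1 * 1000 = 69.01339 deg C/km
Step 2: q = k * grad / 1000 = 4.216 * 69.01339 / 1000 = 0.29096 W/m^2
q = 0.29096 W/m^2


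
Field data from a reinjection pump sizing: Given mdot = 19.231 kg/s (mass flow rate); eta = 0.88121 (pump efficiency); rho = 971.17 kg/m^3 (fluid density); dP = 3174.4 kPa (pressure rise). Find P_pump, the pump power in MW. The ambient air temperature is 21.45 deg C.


P_pump = mdot * dP / (rho * eta)
P_pump = 19.231 * 3174.4 / (971.17 * 0.88121)
P_pump = 71.33273 kW
Convert: 71.33273 kW * 0.001 = 0.071333 MW
P_pump = 0.071333 MW


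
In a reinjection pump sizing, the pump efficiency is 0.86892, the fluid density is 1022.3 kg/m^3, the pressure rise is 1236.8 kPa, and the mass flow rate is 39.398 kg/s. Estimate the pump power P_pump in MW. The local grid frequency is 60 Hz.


P_pump = mdot * dP / (rho * eta)
P_pump = 39.398 * 1236.8 / (1022.3 * 0.86892)
P_pump = 54.85491 kW
Convert: 54.85491 kW * 0.001 = 0.054855 MW
P_pump = 0.054855 MW


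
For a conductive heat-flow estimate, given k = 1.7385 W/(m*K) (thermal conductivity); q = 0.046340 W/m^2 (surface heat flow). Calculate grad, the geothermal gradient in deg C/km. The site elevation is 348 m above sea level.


grad = q * 1000 / k
grad = 0.046340 * 1000 / 1.7385
grad = 26.655 deg C/km


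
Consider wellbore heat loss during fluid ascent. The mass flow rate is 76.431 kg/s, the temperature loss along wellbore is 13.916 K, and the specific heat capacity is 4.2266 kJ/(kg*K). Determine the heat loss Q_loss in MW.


Q_loss = mdot * cp * dT
Q_loss = 76.431 * 4.2266 * 13.916
Q_loss = 4495.470 kW
Convert: 4495.470 kW * 0.001 = 4.4955 MW
Q_loss = 4.4955 MW


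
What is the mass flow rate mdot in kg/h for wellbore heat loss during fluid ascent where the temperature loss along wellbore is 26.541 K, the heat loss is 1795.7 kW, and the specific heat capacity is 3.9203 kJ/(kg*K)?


mdot = Q_loss / (cp * dT)
mdot = 1795.7 / (3.9203 * 26.541)
mdot = 17.25827 kg/s
Convert: 17.25827 kg/s * 3600.0 = 62130 kg/h
mdot = 62130 kg/h


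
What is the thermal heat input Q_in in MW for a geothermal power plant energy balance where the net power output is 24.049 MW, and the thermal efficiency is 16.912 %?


Q_in = W_net / (eta / 100)
Q_in = 24.049 / (16.912 / 100)
Q_in = 142.20 MW


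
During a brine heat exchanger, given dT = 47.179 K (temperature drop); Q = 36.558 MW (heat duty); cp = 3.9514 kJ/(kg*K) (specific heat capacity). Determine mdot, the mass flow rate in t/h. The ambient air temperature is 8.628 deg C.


mdot = Q * 1000 / (cp * dT)
mdot = 36.558 * 1000 / (3.9514 * 47.179)
mdot = 196.1023 kg/s
Convert: 196.1023 kg/s * 3.6 = 705.97 t/h
mdot = 705.97 t/h


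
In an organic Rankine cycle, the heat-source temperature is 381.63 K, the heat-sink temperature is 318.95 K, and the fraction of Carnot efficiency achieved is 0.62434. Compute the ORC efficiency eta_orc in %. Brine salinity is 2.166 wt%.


eta_orc = (1 - Tc/Th) * f * 100
eta_orc = (1 - 318.95/381.63) * 0.62434 * 100
eta_orc = 10.254 %


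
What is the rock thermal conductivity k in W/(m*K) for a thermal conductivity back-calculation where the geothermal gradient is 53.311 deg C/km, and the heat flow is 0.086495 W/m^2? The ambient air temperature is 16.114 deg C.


k = q / (grad / 1000)
k = 0.086495 / (53.311 / 1000)
k = 1.6225 W/(m*K)


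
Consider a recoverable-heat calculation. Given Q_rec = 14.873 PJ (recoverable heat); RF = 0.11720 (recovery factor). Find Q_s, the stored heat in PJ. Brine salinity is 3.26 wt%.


Q_s = Q_rec / RF
Q_s = 14.873 / 0.11720
Q_s = 126.90 PJ


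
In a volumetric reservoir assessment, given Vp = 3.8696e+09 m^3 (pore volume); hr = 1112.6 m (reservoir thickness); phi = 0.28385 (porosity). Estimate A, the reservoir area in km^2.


A = Vp / (1e6 * hr * phi)
A = 3.8696e+09 / (1e6 * 1112.6 * 0.28385)
A = 12.253 km^2


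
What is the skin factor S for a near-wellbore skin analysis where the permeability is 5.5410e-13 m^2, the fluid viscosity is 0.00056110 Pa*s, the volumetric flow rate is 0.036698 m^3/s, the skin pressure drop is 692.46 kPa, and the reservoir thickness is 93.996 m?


S = dP_s * 1000 * 2*pi*k*hr / (q*mu)
S = 692.46 * 1000 * 2*pi*5.5410e-13*93.996 / (0.036698*0.00056110)
S = 11.005


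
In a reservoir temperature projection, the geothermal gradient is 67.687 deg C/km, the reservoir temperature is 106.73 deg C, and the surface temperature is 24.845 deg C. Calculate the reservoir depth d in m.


d = (T_res - T_surf) / grad * 1000
d = (106.73 - 24.845) / 67.687 * 1000
d = 1209.8 m


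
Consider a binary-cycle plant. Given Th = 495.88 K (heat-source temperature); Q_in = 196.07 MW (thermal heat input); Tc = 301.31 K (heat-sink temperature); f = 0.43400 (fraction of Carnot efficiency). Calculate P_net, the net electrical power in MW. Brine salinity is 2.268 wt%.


Step 1: eta = (1 - Tc/Th)*f = (1 - 301.31/495.88)*0.434 = 0.1702899
Step 2: P_net = eta * Q_in = 0.1702899 * 196.07 = 33.389 MW
P_net = 33.389 MW


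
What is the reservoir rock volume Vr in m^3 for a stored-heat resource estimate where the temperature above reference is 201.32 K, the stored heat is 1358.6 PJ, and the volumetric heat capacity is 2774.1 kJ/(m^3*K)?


Vr = Q_s * 1e12 / (rhoc * dT)
Vr = 1358.6 * 1e12 / (2774.1 * 201.32)
Vr = 2.4327e+09 m^3


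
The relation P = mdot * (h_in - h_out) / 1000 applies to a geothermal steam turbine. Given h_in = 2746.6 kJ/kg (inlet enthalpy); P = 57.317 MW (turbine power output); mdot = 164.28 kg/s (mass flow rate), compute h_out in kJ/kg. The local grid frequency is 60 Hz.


h_out = h_in - P * 1000 / mdot
h_out = 2746.6 - 57.317 * 1000 / 164.28
h_out = 2397.7 kJ/kg


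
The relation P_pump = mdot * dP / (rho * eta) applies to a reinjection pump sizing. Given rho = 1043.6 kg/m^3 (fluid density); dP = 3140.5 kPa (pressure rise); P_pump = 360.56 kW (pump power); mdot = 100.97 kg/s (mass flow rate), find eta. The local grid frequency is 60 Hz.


eta = mdot * dP / (rho * P_pump)
eta = 100.97 * 3140.5 / (1043.6 * 360.56)
eta = 0.84271


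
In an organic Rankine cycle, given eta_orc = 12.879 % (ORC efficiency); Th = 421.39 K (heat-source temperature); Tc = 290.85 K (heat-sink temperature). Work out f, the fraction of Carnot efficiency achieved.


f = (eta_orc/100) / (1 - Tc/Th)
f = (12.879/100) / (1 - 290.85/421.39)
f = 0.41574


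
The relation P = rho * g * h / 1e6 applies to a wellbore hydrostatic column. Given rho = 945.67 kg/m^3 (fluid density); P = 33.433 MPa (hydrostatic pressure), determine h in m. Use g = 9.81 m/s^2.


h = P * 1e6 / (g * rho)
h = 33.433 * 1e6 / (9.81 * 945.67)
h = 3603.9 m


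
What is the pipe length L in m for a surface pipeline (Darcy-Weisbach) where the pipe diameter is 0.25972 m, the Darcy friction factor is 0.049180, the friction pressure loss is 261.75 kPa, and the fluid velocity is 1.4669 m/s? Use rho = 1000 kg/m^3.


L = dP*1000*D / (f*rho*vel^2/2)
L = 261.75*1000*0.25972 / (0.049180*1000*1.4669^2/2)
L = 1284.8 m


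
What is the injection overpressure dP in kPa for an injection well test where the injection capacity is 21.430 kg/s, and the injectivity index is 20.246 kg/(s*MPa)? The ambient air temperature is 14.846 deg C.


dP = mdot * 1000 / II
dP = 21.430 * 1000 / 20.246
dP = 1058.5 kPa


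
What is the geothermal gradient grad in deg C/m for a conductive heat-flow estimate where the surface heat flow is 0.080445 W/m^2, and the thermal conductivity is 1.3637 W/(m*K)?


grad = q * 1000 / k
grad = 0.080445 * 1000 / 1.3637
grad = 58.99025 deg C/km
Convert: 58.99025 deg C/km * 0.001 = 0.058990 deg C/m
grad = 0.058990 deg C/m
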